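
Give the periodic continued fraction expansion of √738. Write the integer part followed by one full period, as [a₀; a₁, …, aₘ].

a₀ = ⌊√738⌋ = 27.
With m₀=0, d₀=1 and mₖ₊₁ = dₖaₖ − mₖ, dₖ₊₁ = (n − mₖ₊₁²)/dₖ, aₖ₊₁ = ⌊(a₀+mₖ₊₁)/dₖ₊₁⌋:
  k=1: m=27, d=9, a=6
  k=2: m=27, d=1, a=54
d=1 and a=2a₀=54 at k=2, so the next step gives (m, d) = (27, 9) again — its k=1 value — and the period has length 2.

[27; 6, 54]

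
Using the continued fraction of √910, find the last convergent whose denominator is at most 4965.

65521/2172

√910 = [30; 6, 60, …] (period length 2).
Convergents:
  p_0/q_0 = 30/1
  p_1/q_1 = 181/6
  p_2/q_2 = 10890/361
  p_3/q_3 = 65521/2172
  p_4/q_4 = 3942150/130681
q_3 = 2172 ≤ 4965 < 130681 = q_4, so the answer is 65521/2172.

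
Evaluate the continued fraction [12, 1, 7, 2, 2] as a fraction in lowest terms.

Fold from the inside: start with 2/1.
  2 + 1/2 = 5/2
  7 + 2/5 = 37/5
  1 + 5/37 = 42/37
  12 + 37/42 = 541/42

541/42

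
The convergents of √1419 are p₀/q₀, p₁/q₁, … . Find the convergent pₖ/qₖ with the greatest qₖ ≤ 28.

√1419 = [37; 1, 2, 37, 2, 1, 74, …] (period length 6).
Convergents:
  p_0/q_0 = 37/1
  p_1/q_1 = 38/1
  p_2/q_2 = 113/3
  p_3/q_3 = 4219/112
q_2 = 3 ≤ 28 < 112 = q_3, so the answer is 113/3.

113/3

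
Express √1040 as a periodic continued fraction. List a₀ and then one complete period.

[32; 4, 64]

a₀ = ⌊√1040⌋ = 32.
With m₀=0, d₀=1 and mₖ₊₁ = dₖaₖ − mₖ, dₖ₊₁ = (n − mₖ₊₁²)/dₖ, aₖ₊₁ = ⌊(a₀+mₖ₊₁)/dₖ₊₁⌋:
  k=1: m=32, d=16, a=4
  k=2: m=32, d=1, a=64
d=1 and a=2a₀=64 at k=2, so the next step gives (m, d) = (32, 16) again — its k=1 value — and the period has length 2.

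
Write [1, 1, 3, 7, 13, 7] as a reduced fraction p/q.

Using pₖ = aₖpₖ₋₁ + pₖ₋₂ and qₖ = aₖqₖ₋₁ + qₖ₋₂:
  k=0: a=1, p=1, q=1
  k=1: a=1, p=2, q=1
  k=2: a=3, p=7, q=4
  k=3: a=7, p=51, q=29
  k=4: a=13, p=670, q=381
  k=5: a=7, p=4741, q=2696

4741/2696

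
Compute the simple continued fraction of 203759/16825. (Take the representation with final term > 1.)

[12; 9, 19, 1, 3, 2, 10]

203759 = 12*16825 + 1859
16825 = 9*1859 + 94
1859 = 19*94 + 73
94 = 1*73 + 21
73 = 3*21 + 10
21 = 2*10 + 1
10 = 10*1 + 0  (stop)
So 203759/16825 = [12; 9, 19, 1, 3, 2, 10].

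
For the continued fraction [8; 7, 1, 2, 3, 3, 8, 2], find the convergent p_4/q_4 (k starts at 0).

626/77

Using pₖ = aₖpₖ₋₁ + pₖ₋₂, qₖ = aₖqₖ₋₁ + qₖ₋₂ (with p₋₁=1, p₋₂=0, q₋₁=0, q₋₂=1):
  k=0: a=8, p=8, q=1
  k=1: a=7, p=57, q=7
  k=2: a=1, p=65, q=8
  k=3: a=2, p=187, q=23
  k=4: a=3, p=626, q=77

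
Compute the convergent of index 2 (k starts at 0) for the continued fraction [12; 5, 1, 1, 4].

73/6

Using pₖ = aₖpₖ₋₁ + pₖ₋₂, qₖ = aₖqₖ₋₁ + qₖ₋₂ (with p₋₁=1, p₋₂=0, q₋₁=0, q₋₂=1):
  k=0: a=12, p=12, q=1
  k=1: a=5, p=61, q=5
  k=2: a=1, p=73, q=6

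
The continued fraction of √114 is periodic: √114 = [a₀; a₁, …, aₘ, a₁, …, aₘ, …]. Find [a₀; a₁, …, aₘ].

[10; 1, 2, 10, 2, 1, 20]

a₀ = ⌊√114⌋ = 10.
With m₀=0, d₀=1 and mₖ₊₁ = dₖaₖ − mₖ, dₖ₊₁ = (n − mₖ₊₁²)/dₖ, aₖ₊₁ = ⌊(a₀+mₖ₊₁)/dₖ₊₁⌋:
  k=1: m=10, d=14, a=1
  k=2: m=4, d=7, a=2
  k=3: m=10, d=2, a=10
  k=4: m=10, d=7, a=2
  k=5: m=4, d=14, a=1
  k=6: m=10, d=1, a=20
d=1 and a=2a₀=20 at k=6, so the next step gives (m, d) = (10, 14) again — its k=1 value — and the period has length 6.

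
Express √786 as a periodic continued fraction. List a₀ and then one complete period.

[28; 28, 56]

a₀ = ⌊√786⌋ = 28.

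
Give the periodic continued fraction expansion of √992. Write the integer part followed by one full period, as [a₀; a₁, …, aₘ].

[31; 2, 62]

a₀ = ⌊√992⌋ = 31.
With m₀=0, d₀=1 and mₖ₊₁ = dₖaₖ − mₖ, dₖ₊₁ = (n − mₖ₊₁²)/dₖ, aₖ₊₁ = ⌊(a₀+mₖ₊₁)/dₖ₊₁⌋:
  k=1: m=31, d=31, a=2
  k=2: m=31, d=1, a=62
d=1 and a=2a₀=62 at k=2, so the next step gives (m, d) = (31, 31) again — its k=1 value — and the period has length 2.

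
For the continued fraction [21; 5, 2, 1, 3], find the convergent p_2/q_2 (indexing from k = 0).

Using pₖ = aₖpₖ₋₁ + pₖ₋₂, qₖ = aₖqₖ₋₁ + qₖ₋₂ (with p₋₁=1, p₋₂=0, q₋₁=0, q₋₂=1):
  k=0: a=21, p=21, q=1
  k=1: a=5, p=106, q=5
  k=2: a=2, p=233, q=11

233/11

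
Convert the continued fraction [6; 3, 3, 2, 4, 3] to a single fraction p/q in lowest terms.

Fold from the inside: start with 3/1.
  4 + 1/3 = 13/3
  2 + 3/13 = 29/13
  3 + 13/29 = 100/29
  3 + 29/100 = 329/100
  6 + 100/329 = 2074/329

2074/329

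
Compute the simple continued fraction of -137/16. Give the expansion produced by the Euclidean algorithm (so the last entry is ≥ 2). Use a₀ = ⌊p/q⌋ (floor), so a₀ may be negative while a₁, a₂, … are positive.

-137 = -9*16 + 7
16 = 2*7 + 2
7 = 3*2 + 1
2 = 2*1 + 0  (stop)
So -137/16 = [-9; 2, 3, 2].

[-9; 2, 3, 2]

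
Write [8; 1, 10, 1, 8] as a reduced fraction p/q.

Fold from the inside: start with 8/1.
  1 + 1/8 = 9/8
  10 + 8/9 = 98/9
  1 + 9/98 = 107/98
  8 + 98/107 = 954/107

954/107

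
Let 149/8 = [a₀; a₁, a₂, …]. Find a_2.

149 = 18·8 + 5   →  a_0 = 18
8 = 1·5 + 3   →  a_1 = 1
5 = 1·3 + 2   →  a_2 = 1

1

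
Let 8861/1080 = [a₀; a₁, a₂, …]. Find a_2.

8861 = 8·1080 + 221   →  a_0 = 8
1080 = 4·221 + 196   →  a_1 = 4
221 = 1·196 + 25   →  a_2 = 1

1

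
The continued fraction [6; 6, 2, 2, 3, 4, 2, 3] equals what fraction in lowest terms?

Fold from the inside: start with 3/1.
  2 + 1/3 = 7/3
  4 + 3/7 = 31/7
  3 + 7/31 = 100/31
  2 + 31/100 = 231/100
  2 + 100/231 = 562/231
  6 + 231/562 = 3603/562
  6 + 562/3603 = 22180/3603

22180/3603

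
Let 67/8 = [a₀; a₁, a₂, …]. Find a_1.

2

67 = 8·8 + 3   →  a_0 = 8
8 = 2·3 + 2   →  a_1 = 2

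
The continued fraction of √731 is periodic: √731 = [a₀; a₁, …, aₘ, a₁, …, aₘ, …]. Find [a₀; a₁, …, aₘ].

[27; 27, 54]

a₀ = ⌊√731⌋ = 27.
With m₀=0, d₀=1 and mₖ₊₁ = dₖaₖ − mₖ, dₖ₊₁ = (n − mₖ₊₁²)/dₖ, aₖ₊₁ = ⌊(a₀+mₖ₊₁)/dₖ₊₁⌋:
  k=1: m=27, d=2, a=27
  k=2: m=27, d=1, a=54
d=1 and a=2a₀=54 at k=2, so the next step gives (m, d) = (27, 2) again — its k=1 value — and the period has length 2.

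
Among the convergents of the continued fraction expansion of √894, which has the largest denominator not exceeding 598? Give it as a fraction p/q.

√894 = [29; 1, 8, 1, 58, …] (period length 4).
Convergents:
  p_0/q_0 = 29/1
  p_1/q_1 = 30/1
  p_2/q_2 = 269/9
  p_3/q_3 = 299/10
  p_4/q_4 = 17611/589
  p_5/q_5 = 17910/599
q_4 = 589 ≤ 598 < 599 = q_5, so the answer is 17611/589.

17611/589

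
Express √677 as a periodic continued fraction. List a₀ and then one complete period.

[26; 52]

a₀ = ⌊√677⌋ = 26.
With m₀=0, d₀=1 and mₖ₊₁ = dₖaₖ − mₖ, dₖ₊₁ = (n − mₖ₊₁²)/dₖ, aₖ₊₁ = ⌊(a₀+mₖ₊₁)/dₖ₊₁⌋:
  k=1: m=26, d=1, a=52
d=1 and a=2a₀=52 at k=1, so the next step gives (m, d) = (26, 1) again — its k=1 value — and the period has length 1.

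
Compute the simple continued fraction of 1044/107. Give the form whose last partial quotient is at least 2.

1044 = 9*107 + 81
107 = 1*81 + 26
81 = 3*26 + 3
26 = 8*3 + 2
3 = 1*2 + 1
2 = 2*1 + 0  (stop)
So 1044/107 = [9; 1, 3, 8, 1, 2].

[9; 1, 3, 8, 1, 2]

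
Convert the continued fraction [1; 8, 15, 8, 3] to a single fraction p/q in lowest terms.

Fold from the inside: start with 3/1.
  8 + 1/3 = 25/3
  15 + 3/25 = 378/25
  8 + 25/378 = 3049/378
  1 + 378/3049 = 3427/3049

3427/3049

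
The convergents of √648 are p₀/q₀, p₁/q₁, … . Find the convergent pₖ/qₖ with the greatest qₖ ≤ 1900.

19601/770

√648 = [25; 2, 5, 6, 5, 2, 50, …] (period length 6).
Convergents:
  p_0/q_0 = 25/1
  p_1/q_1 = 51/2
  p_2/q_2 = 280/11
  p_3/q_3 = 1731/68
  p_4/q_4 = 8935/351
  p_5/q_5 = 19601/770
  p_6/q_6 = 988985/38851
q_5 = 770 ≤ 1900 < 38851 = q_6, so the answer is 19601/770.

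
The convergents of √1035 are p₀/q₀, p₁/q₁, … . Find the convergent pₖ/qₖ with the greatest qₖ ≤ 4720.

72257/2246

√1035 = [32; 5, 1, 5, 64, …] (period length 4).
Convergents:
  p_0/q_0 = 32/1
  p_1/q_1 = 161/5
  p_2/q_2 = 193/6
  p_3/q_3 = 1126/35
  p_4/q_4 = 72257/2246
  p_5/q_5 = 362411/11265
q_4 = 2246 ≤ 4720 < 11265 = q_5, so the answer is 72257/2246.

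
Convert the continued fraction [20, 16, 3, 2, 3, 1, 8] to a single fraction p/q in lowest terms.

Using pₖ = aₖpₖ₋₁ + pₖ₋₂ and qₖ = aₖqₖ₋₁ + qₖ₋₂:
  k=0: a=20, p=20, q=1
  k=1: a=16, p=321, q=16
  k=2: a=3, p=983, q=49
  k=3: a=2, p=2287, q=114
  k=4: a=3, p=7844, q=391
  k=5: a=1, p=10131, q=505
  k=6: a=8, p=88892, q=4431

88892/4431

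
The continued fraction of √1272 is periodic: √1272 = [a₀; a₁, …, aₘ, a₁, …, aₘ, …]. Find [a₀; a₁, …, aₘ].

a₀ = ⌊√1272⌋ = 35.
With m₀=0, d₀=1 and mₖ₊₁ = dₖaₖ − mₖ, dₖ₊₁ = (n − mₖ₊₁²)/dₖ, aₖ₊₁ = ⌊(a₀+mₖ₊₁)/dₖ₊₁⌋:
  k=1: m=35, d=47, a=1
  k=2: m=12, d=24, a=1
  k=3: m=12, d=47, a=1
  k=4: m=35, d=1, a=70
d=1 and a=2a₀=70 at k=4, so the next step gives (m, d) = (35, 47) again — its k=1 value — and the period has length 4.

[35; 1, 1, 1, 70]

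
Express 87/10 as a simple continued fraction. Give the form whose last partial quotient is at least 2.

87 = 8×10 + 7
10 = 1×7 + 3
7 = 2×3 + 1
3 = 3×1 + 0  (stop)
So 87/10 = [8; 1, 2, 3].

[8; 1, 2, 3]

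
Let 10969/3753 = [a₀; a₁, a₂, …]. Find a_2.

11

10969 = 2·3753 + 3463   →  a_0 = 2
3753 = 1·3463 + 290   →  a_1 = 1
3463 = 11·290 + 273   →  a_2 = 11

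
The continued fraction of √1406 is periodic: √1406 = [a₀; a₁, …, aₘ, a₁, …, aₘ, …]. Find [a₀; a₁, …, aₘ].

a₀ = ⌊√1406⌋ = 37.
With m₀=0, d₀=1 and mₖ₊₁ = dₖaₖ − mₖ, dₖ₊₁ = (n − mₖ₊₁²)/dₖ, aₖ₊₁ = ⌊(a₀+mₖ₊₁)/dₖ₊₁⌋:
  k=1: m=37, d=37, a=2
  k=2: m=37, d=1, a=74
d=1 and a=2a₀=74 at k=2, so the next step gives (m, d) = (37, 37) again — its k=1 value — and the period has length 2.

[37; 2, 74]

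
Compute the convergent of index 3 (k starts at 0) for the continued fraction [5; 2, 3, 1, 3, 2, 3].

49/9

Using pₖ = aₖpₖ₋₁ + pₖ₋₂, qₖ = aₖqₖ₋₁ + qₖ₋₂ (with p₋₁=1, p₋₂=0, q₋₁=0, q₋₂=1):
  k=0: a=5, p=5, q=1
  k=1: a=2, p=11, q=2
  k=2: a=3, p=38, q=7
  k=3: a=1, p=49, q=9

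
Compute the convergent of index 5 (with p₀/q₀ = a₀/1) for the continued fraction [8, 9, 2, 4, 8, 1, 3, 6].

6355/784

Using pₖ = aₖpₖ₋₁ + pₖ₋₂, qₖ = aₖqₖ₋₁ + qₖ₋₂ (with p₋₁=1, p₋₂=0, q₋₁=0, q₋₂=1):
  k=0: a=8, p=8, q=1
  k=1: a=9, p=73, q=9
  k=2: a=2, p=154, q=19
  k=3: a=4, p=689, q=85
  k=4: a=8, p=5666, q=699
  k=5: a=1, p=6355, q=784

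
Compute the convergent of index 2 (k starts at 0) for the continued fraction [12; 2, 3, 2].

Using pₖ = aₖpₖ₋₁ + pₖ₋₂, qₖ = aₖqₖ₋₁ + qₖ₋₂ (with p₋₁=1, p₋₂=0, q₋₁=0, q₋₂=1):
  k=0: a=12, p=12, q=1
  k=1: a=2, p=25, q=2
  k=2: a=3, p=87, q=7

87/7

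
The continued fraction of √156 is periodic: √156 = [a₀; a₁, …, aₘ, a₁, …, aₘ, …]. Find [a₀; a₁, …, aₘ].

a₀ = ⌊√156⌋ = 12.

[12; 2, 24]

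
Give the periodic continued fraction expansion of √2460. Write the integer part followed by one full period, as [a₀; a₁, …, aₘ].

a₀ = ⌊√2460⌋ = 49.
With m₀=0, d₀=1 and mₖ₊₁ = dₖaₖ − mₖ, dₖ₊₁ = (n − mₖ₊₁²)/dₖ, aₖ₊₁ = ⌊(a₀+mₖ₊₁)/dₖ₊₁⌋:
  k=1: m=49, d=59, a=1
  k=2: m=10, d=40, a=1
  k=3: m=30, d=39, a=2
  k=4: m=48, d=4, a=24
  k=5: m=48, d=39, a=2
  k=6: m=30, d=40, a=1
  k=7: m=10, d=59, a=1
  k=8: m=49, d=1, a=98
d=1 and a=2a₀=98 at k=8, so the next step gives (m, d) = (49, 59) again — its k=1 value — and the period has length 8.

[49; 1, 1, 2, 24, 2, 1, 1, 98]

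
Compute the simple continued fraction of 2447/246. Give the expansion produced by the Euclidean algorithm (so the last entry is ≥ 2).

[9; 1, 17, 1, 12]

2447 = 9*246 + 233
246 = 1*233 + 13
233 = 17*13 + 12
13 = 1*12 + 1
12 = 12*1 + 0  (stop)
So 2447/246 = [9; 1, 17, 1, 12].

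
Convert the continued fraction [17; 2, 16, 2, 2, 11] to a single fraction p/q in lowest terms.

Using pₖ = aₖpₖ₋₁ + pₖ₋₂ and qₖ = aₖqₖ₋₁ + qₖ₋₂:
  k=0: a=17, p=17, q=1
  k=1: a=2, p=35, q=2
  k=2: a=16, p=577, q=33
  k=3: a=2, p=1189, q=68
  k=4: a=2, p=2955, q=169
  k=5: a=11, p=33694, q=1927

33694/1927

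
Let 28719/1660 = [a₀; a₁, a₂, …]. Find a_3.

28719 = 17·1660 + 499   →  a_0 = 17
1660 = 3·499 + 163   →  a_1 = 3
499 = 3·163 + 10   →  a_2 = 3
163 = 16·10 + 3   →  a_3 = 16

16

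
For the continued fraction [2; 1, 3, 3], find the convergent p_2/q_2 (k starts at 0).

11/4

Using pₖ = aₖpₖ₋₁ + pₖ₋₂, qₖ = aₖqₖ₋₁ + qₖ₋₂ (with p₋₁=1, p₋₂=0, q₋₁=0, q₋₂=1):
  k=0: a=2, p=2, q=1
  k=1: a=1, p=3, q=1
  k=2: a=3, p=11, q=4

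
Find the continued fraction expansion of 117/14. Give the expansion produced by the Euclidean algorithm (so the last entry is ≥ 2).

117 = 8×14 + 5
14 = 2×5 + 4
5 = 1×4 + 1
4 = 4×1 + 0  (stop)
So 117/14 = [8; 2, 1, 4].

[8; 2, 1, 4]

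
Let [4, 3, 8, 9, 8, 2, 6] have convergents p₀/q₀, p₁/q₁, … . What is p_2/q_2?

Using pₖ = aₖpₖ₋₁ + pₖ₋₂, qₖ = aₖqₖ₋₁ + qₖ₋₂ (with p₋₁=1, p₋₂=0, q₋₁=0, q₋₂=1):
  k=0: a=4, p=4, q=1
  k=1: a=3, p=13, q=3
  k=2: a=8, p=108, q=25

108/25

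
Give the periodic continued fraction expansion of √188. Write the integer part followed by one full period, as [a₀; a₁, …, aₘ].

a₀ = ⌊√188⌋ = 13.
With m₀=0, d₀=1 and mₖ₊₁ = dₖaₖ − mₖ, dₖ₊₁ = (n − mₖ₊₁²)/dₖ, aₖ₊₁ = ⌊(a₀+mₖ₊₁)/dₖ₊₁⌋:
  k=1: m=13, d=19, a=1
  k=2: m=6, d=8, a=2
  k=3: m=10, d=11, a=2
  k=4: m=12, d=4, a=6
  k=5: m=12, d=11, a=2
  k=6: m=10, d=8, a=2
  k=7: m=6, d=19, a=1
  k=8: m=13, d=1, a=26
d=1 and a=2a₀=26 at k=8, so the next step gives (m, d) = (13, 19) again — its k=1 value — and the period has length 8.

[13; 1, 2, 2, 6, 2, 2, 1, 26]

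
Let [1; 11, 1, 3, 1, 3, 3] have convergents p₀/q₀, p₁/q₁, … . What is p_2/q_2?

Using pₖ = aₖpₖ₋₁ + pₖ₋₂, qₖ = aₖqₖ₋₁ + qₖ₋₂ (with p₋₁=1, p₋₂=0, q₋₁=0, q₋₂=1):
  k=0: a=1, p=1, q=1
  k=1: a=11, p=12, q=11
  k=2: a=1, p=13, q=12

13/12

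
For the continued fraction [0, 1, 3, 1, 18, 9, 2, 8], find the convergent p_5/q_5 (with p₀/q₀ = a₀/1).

679/851

Using pₖ = aₖpₖ₋₁ + pₖ₋₂, qₖ = aₖqₖ₋₁ + qₖ₋₂ (with p₋₁=1, p₋₂=0, q₋₁=0, q₋₂=1):
  k=0: a=0, p=0, q=1
  k=1: a=1, p=1, q=1
  k=2: a=3, p=3, q=4
  k=3: a=1, p=4, q=5
  k=4: a=18, p=75, q=94
  k=5: a=9, p=679, q=851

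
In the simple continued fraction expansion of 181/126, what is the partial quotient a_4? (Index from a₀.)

3

181 = 1·126 + 55   →  a_0 = 1
126 = 2·55 + 16   →  a_1 = 2
55 = 3·16 + 7   →  a_2 = 3
16 = 2·7 + 2   →  a_3 = 2
7 = 3·2 + 1   →  a_4 = 3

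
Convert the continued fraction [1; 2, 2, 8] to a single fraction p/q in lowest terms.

59/42

Fold from the inside: start with 8/1.
  2 + 1/8 = 17/8
  2 + 8/17 = 42/17
  1 + 17/42 = 59/42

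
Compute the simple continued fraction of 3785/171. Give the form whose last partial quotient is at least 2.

3785 = 22*171 + 23
171 = 7*23 + 10
23 = 2*10 + 3
10 = 3*3 + 1
3 = 3*1 + 0  (stop)
So 3785/171 = [22; 7, 2, 3, 3].

[22; 7, 2, 3, 3]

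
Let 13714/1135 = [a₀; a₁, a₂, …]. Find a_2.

13714 = 12·1135 + 94   →  a_0 = 12
1135 = 12·94 + 7   →  a_1 = 12
94 = 13·7 + 3   →  a_2 = 13

13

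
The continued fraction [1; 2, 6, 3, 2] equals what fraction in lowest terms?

Using pₖ = aₖpₖ₋₁ + pₖ₋₂ and qₖ = aₖqₖ₋₁ + qₖ₋₂:
  k=0: a=1, p=1, q=1
  k=1: a=2, p=3, q=2
  k=2: a=6, p=19, q=13
  k=3: a=3, p=60, q=41
  k=4: a=2, p=139, q=95

139/95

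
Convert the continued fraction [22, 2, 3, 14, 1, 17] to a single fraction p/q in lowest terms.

43043/1919

Using pₖ = aₖpₖ₋₁ + pₖ₋₂ and qₖ = aₖqₖ₋₁ + qₖ₋₂:
  k=0: a=22, p=22, q=1
  k=1: a=2, p=45, q=2
  k=2: a=3, p=157, q=7
  k=3: a=14, p=2243, q=100
  k=4: a=1, p=2400, q=107
  k=5: a=17, p=43043, q=1919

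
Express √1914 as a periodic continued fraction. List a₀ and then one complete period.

a₀ = ⌊√1914⌋ = 43.
With m₀=0, d₀=1 and mₖ₊₁ = dₖaₖ − mₖ, dₖ₊₁ = (n − mₖ₊₁²)/dₖ, aₖ₊₁ = ⌊(a₀+mₖ₊₁)/dₖ₊₁⌋:
  k=1: m=43, d=65, a=1
  k=2: m=22, d=22, a=2
  k=3: m=22, d=65, a=1
  k=4: m=43, d=1, a=86
d=1 and a=2a₀=86 at k=4, so the next step gives (m, d) = (43, 65) again — its k=1 value — and the period has length 4.

[43; 1, 2, 1, 86]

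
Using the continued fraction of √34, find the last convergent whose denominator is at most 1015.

√34 = [5; 1, 4, 1, 10, …] (period length 4).
Convergents:
  p_0/q_0 = 5/1
  p_1/q_1 = 6/1
  p_2/q_2 = 29/5
  p_3/q_3 = 35/6
  p_4/q_4 = 379/65
  p_5/q_5 = 414/71
  p_6/q_6 = 2035/349
  p_7/q_7 = 2449/420
  p_8/q_8 = 26525/4549
q_7 = 420 ≤ 1015 < 4549 = q_8, so the answer is 2449/420.

2449/420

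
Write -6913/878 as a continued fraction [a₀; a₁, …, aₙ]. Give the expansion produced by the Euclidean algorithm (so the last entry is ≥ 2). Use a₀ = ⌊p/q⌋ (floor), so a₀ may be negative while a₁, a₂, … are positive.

-6913 = -8·878 + 111
878 = 7·111 + 101
111 = 1·101 + 10
101 = 10·10 + 1
10 = 10·1 + 0  (stop)
So -6913/878 = [-8; 7, 1, 10, 10].

[-8; 7, 1, 10, 10]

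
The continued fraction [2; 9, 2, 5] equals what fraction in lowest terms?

219/104

Fold from the inside: start with 5/1.
  2 + 1/5 = 11/5
  9 + 5/11 = 104/11
  2 + 11/104 = 219/104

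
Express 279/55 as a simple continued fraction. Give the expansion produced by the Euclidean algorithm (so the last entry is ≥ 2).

[5; 13, 1, 3]

279 = 5·55 + 4
55 = 13·4 + 3
4 = 1·3 + 1
3 = 3·1 + 0  (stop)
So 279/55 = [5; 13, 1, 3].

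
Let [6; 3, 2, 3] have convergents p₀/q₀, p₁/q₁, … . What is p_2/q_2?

Using pₖ = aₖpₖ₋₁ + pₖ₋₂, qₖ = aₖqₖ₋₁ + qₖ₋₂ (with p₋₁=1, p₋₂=0, q₋₁=0, q₋₂=1):
  k=0: a=6, p=6, q=1
  k=1: a=3, p=19, q=3
  k=2: a=2, p=44, q=7

44/7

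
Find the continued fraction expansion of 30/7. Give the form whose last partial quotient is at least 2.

30 = 4*7 + 2
7 = 3*2 + 1
2 = 2*1 + 0  (stop)
So 30/7 = [4; 3, 2].

[4; 3, 2]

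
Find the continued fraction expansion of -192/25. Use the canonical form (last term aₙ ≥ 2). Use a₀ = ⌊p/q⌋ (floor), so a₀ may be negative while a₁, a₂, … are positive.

-192 = -8·25 + 8
25 = 3·8 + 1
8 = 8·1 + 0  (stop)
So -192/25 = [-8; 3, 8].

[-8; 3, 8]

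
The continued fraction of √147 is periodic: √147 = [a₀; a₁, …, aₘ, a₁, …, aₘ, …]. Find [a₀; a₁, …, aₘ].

[12; 8, 24]

a₀ = ⌊√147⌋ = 12.
With m₀=0, d₀=1 and mₖ₊₁ = dₖaₖ − mₖ, dₖ₊₁ = (n − mₖ₊₁²)/dₖ, aₖ₊₁ = ⌊(a₀+mₖ₊₁)/dₖ₊₁⌋:
  k=1: m=12, d=3, a=8
  k=2: m=12, d=1, a=24
d=1 and a=2a₀=24 at k=2, so the next step gives (m, d) = (12, 3) again — its k=1 value — and the period has length 2.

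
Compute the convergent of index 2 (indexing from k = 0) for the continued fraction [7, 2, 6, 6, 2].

97/13

Using pₖ = aₖpₖ₋₁ + pₖ₋₂, qₖ = aₖqₖ₋₁ + qₖ₋₂ (with p₋₁=1, p₋₂=0, q₋₁=0, q₋₂=1):
  k=0: a=7, p=7, q=1
  k=1: a=2, p=15, q=2
  k=2: a=6, p=97, q=13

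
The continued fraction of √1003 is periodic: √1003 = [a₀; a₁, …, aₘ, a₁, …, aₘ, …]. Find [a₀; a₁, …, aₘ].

[31; 1, 2, 31, 2, 1, 62]

a₀ = ⌊√1003⌋ = 31.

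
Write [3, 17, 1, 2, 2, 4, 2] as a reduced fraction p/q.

3735/1222

Fold from the inside: start with 2/1.
  4 + 1/2 = 9/2
  2 + 2/9 = 20/9
  2 + 9/20 = 49/20
  1 + 20/49 = 69/49
  17 + 49/69 = 1222/69
  3 + 69/1222 = 3735/1222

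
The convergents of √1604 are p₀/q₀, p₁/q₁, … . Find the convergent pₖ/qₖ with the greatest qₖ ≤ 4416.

√1604 = [40; 20, 80, …] (period length 2).
Convergents:
  p_0/q_0 = 40/1
  p_1/q_1 = 801/20
  p_2/q_2 = 64120/1601
  p_3/q_3 = 1283201/32040
q_2 = 1601 ≤ 4416 < 32040 = q_3, so the answer is 64120/1601.

64120/1601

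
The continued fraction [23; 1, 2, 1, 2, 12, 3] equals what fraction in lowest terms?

9942/419

Fold from the inside: start with 3/1.
  12 + 1/3 = 37/3
  2 + 3/37 = 77/37
  1 + 37/77 = 114/77
  2 + 77/114 = 305/114
  1 + 114/305 = 419/305
  23 + 305/419 = 9942/419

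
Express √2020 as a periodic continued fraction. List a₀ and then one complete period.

a₀ = ⌊√2020⌋ = 44.
With m₀=0, d₀=1 and mₖ₊₁ = dₖaₖ − mₖ, dₖ₊₁ = (n − mₖ₊₁²)/dₖ, aₖ₊₁ = ⌊(a₀+mₖ₊₁)/dₖ₊₁⌋:
  k=1: m=44, d=84, a=1
  k=2: m=40, d=5, a=16
  k=3: m=40, d=84, a=1
  k=4: m=44, d=1, a=88
d=1 and a=2a₀=88 at k=4, so the next step gives (m, d) = (44, 84) again — its k=1 value — and the period has length 4.

[44; 1, 16, 1, 88]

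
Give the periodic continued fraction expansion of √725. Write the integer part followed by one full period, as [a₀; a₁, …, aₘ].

[26; 1, 12, 2, 12, 1, 52]

a₀ = ⌊√725⌋ = 26.
With m₀=0, d₀=1 and mₖ₊₁ = dₖaₖ − mₖ, dₖ₊₁ = (n − mₖ₊₁²)/dₖ, aₖ₊₁ = ⌊(a₀+mₖ₊₁)/dₖ₊₁⌋:
  k=1: m=26, d=49, a=1
  k=2: m=23, d=4, a=12
  k=3: m=25, d=25, a=2
  k=4: m=25, d=4, a=12
  k=5: m=23, d=49, a=1
  k=6: m=26, d=1, a=52
d=1 and a=2a₀=52 at k=6, so the next step gives (m, d) = (26, 49) again — its k=1 value — and the period has length 6.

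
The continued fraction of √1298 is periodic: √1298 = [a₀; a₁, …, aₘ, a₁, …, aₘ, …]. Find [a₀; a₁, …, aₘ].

[36; 36, 72]

a₀ = ⌊√1298⌋ = 36.
With m₀=0, d₀=1 and mₖ₊₁ = dₖaₖ − mₖ, dₖ₊₁ = (n − mₖ₊₁²)/dₖ, aₖ₊₁ = ⌊(a₀+mₖ₊₁)/dₖ₊₁⌋:
  k=1: m=36, d=2, a=36
  k=2: m=36, d=1, a=72
d=1 and a=2a₀=72 at k=2, so the next step gives (m, d) = (36, 2) again — its k=1 value — and the period has length 2.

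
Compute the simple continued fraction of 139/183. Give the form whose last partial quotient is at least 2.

[0; 1, 3, 6, 3, 2]

139 = 0·183 + 139
183 = 1·139 + 44
139 = 3·44 + 7
44 = 6·7 + 2
7 = 3·2 + 1
2 = 2·1 + 0  (stop)
So 139/183 = [0; 1, 3, 6, 3, 2].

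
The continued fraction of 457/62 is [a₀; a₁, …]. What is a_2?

1

457 = 7·62 + 23   →  a_0 = 7
62 = 2·23 + 16   →  a_1 = 2
23 = 1·16 + 7   →  a_2 = 1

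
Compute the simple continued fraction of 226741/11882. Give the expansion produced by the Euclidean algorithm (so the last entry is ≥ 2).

226741 = 19·11882 + 983
11882 = 12·983 + 86
983 = 11·86 + 37
86 = 2·37 + 12
37 = 3·12 + 1
12 = 12·1 + 0  (stop)
So 226741/11882 = [19; 12, 11, 2, 3, 12].

[19; 12, 11, 2, 3, 12]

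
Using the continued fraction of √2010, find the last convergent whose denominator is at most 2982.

120556/2689

√2010 = [44; 1, 4, 1, 88, …] (period length 4).
Convergents:
  p_0/q_0 = 44/1
  p_1/q_1 = 45/1
  p_2/q_2 = 224/5
  p_3/q_3 = 269/6
  p_4/q_4 = 23896/533
  p_5/q_5 = 24165/539
  p_6/q_6 = 120556/2689
  p_7/q_7 = 144721/3228
q_6 = 2689 ≤ 2982 < 3228 = q_7, so the answer is 120556/2689.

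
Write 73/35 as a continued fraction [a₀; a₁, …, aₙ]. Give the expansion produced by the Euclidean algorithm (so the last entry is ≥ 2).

73 = 2×35 + 3
35 = 11×3 + 2
3 = 1×2 + 1
2 = 2×1 + 0  (stop)
So 73/35 = [2; 11, 1, 2].

[2; 11, 1, 2]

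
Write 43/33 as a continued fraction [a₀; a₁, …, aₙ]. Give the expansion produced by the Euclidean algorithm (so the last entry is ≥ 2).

[1; 3, 3, 3]

43 = 1·33 + 10
33 = 3·10 + 3
10 = 3·3 + 1
3 = 3·1 + 0  (stop)
So 43/33 = [1; 3, 3, 3].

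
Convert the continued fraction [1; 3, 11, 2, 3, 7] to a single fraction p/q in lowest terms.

2383/1800

Using pₖ = aₖpₖ₋₁ + pₖ₋₂ and qₖ = aₖqₖ₋₁ + qₖ₋₂:
  k=0: a=1, p=1, q=1
  k=1: a=3, p=4, q=3
  k=2: a=11, p=45, q=34
  k=3: a=2, p=94, q=71
  k=4: a=3, p=327, q=247
  k=5: a=7, p=2383, q=1800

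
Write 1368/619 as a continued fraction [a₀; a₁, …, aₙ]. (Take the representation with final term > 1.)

[2; 4, 1, 3, 5, 6]

1368 = 2·619 + 130
619 = 4·130 + 99
130 = 1·99 + 31
99 = 3·31 + 6
31 = 5·6 + 1
6 = 6·1 + 0  (stop)
So 1368/619 = [2; 4, 1, 3, 5, 6].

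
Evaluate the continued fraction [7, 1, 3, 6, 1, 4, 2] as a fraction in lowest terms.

Using pₖ = aₖpₖ₋₁ + pₖ₋₂ and qₖ = aₖqₖ₋₁ + qₖ₋₂:
  k=0: a=7, p=7, q=1
  k=1: a=1, p=8, q=1
  k=2: a=3, p=31, q=4
  k=3: a=6, p=194, q=25
  k=4: a=1, p=225, q=29
  k=5: a=4, p=1094, q=141
  k=6: a=2, p=2413, q=311

2413/311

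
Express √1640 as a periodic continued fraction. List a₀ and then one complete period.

a₀ = ⌊√1640⌋ = 40.
With m₀=0, d₀=1 and mₖ₊₁ = dₖaₖ − mₖ, dₖ₊₁ = (n − mₖ₊₁²)/dₖ, aₖ₊₁ = ⌊(a₀+mₖ₊₁)/dₖ₊₁⌋:
  k=1: m=40, d=40, a=2
  k=2: m=40, d=1, a=80
d=1 and a=2a₀=80 at k=2, so the next step gives (m, d) = (40, 40) again — its k=1 value — and the period has length 2.

[40; 2, 80]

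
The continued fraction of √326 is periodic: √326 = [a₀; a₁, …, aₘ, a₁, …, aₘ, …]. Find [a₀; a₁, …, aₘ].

[18; 18, 36]

a₀ = ⌊√326⌋ = 18.
With m₀=0, d₀=1 and mₖ₊₁ = dₖaₖ − mₖ, dₖ₊₁ = (n − mₖ₊₁²)/dₖ, aₖ₊₁ = ⌊(a₀+mₖ₊₁)/dₖ₊₁⌋:
  k=1: m=18, d=2, a=18
  k=2: m=18, d=1, a=36
d=1 and a=2a₀=36 at k=2, so the next step gives (m, d) = (18, 2) again — its k=1 value — and the period has length 2.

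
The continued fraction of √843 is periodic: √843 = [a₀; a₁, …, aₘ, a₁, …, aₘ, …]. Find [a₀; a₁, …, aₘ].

[29; 29, 58]

a₀ = ⌊√843⌋ = 29.
With m₀=0, d₀=1 and mₖ₊₁ = dₖaₖ − mₖ, dₖ₊₁ = (n − mₖ₊₁²)/dₖ, aₖ₊₁ = ⌊(a₀+mₖ₊₁)/dₖ₊₁⌋:
  k=1: m=29, d=2, a=29
  k=2: m=29, d=1, a=58
d=1 and a=2a₀=58 at k=2, so the next step gives (m, d) = (29, 2) again — its k=1 value — and the period has length 2.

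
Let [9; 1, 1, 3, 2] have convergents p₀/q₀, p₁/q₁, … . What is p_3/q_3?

Using pₖ = aₖpₖ₋₁ + pₖ₋₂, qₖ = aₖqₖ₋₁ + qₖ₋₂ (with p₋₁=1, p₋₂=0, q₋₁=0, q₋₂=1):
  k=0: a=9, p=9, q=1
  k=1: a=1, p=10, q=1
  k=2: a=1, p=19, q=2
  k=3: a=3, p=67, q=7

67/7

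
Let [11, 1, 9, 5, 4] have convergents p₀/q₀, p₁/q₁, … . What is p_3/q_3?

Using pₖ = aₖpₖ₋₁ + pₖ₋₂, qₖ = aₖqₖ₋₁ + qₖ₋₂ (with p₋₁=1, p₋₂=0, q₋₁=0, q₋₂=1):
  k=0: a=11, p=11, q=1
  k=1: a=1, p=12, q=1
  k=2: a=9, p=119, q=10
  k=3: a=5, p=607, q=51

607/51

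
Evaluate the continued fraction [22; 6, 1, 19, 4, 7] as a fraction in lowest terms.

90347/4080

Using pₖ = aₖpₖ₋₁ + pₖ₋₂ and qₖ = aₖqₖ₋₁ + qₖ₋₂:
  k=0: a=22, p=22, q=1
  k=1: a=6, p=133, q=6
  k=2: a=1, p=155, q=7
  k=3: a=19, p=3078, q=139
  k=4: a=4, p=12467, q=563
  k=5: a=7, p=90347, q=4080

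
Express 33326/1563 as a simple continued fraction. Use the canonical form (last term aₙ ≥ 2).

33326 = 21×1563 + 503
1563 = 3×503 + 54
503 = 9×54 + 17
54 = 3×17 + 3
17 = 5×3 + 2
3 = 1×2 + 1
2 = 2×1 + 0  (stop)
So 33326/1563 = [21; 3, 9, 3, 5, 1, 2].

[21; 3, 9, 3, 5, 1, 2]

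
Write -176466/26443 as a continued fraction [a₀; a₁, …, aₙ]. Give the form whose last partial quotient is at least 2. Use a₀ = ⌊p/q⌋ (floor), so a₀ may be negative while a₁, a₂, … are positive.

[-7; 3, 16, 19, 1, 12, 2]

-176466 = -7·26443 + 8635
26443 = 3·8635 + 538
8635 = 16·538 + 27
538 = 19·27 + 25
27 = 1·25 + 2
25 = 12·2 + 1
2 = 2·1 + 0  (stop)
So -176466/26443 = [-7; 3, 16, 19, 1, 12, 2].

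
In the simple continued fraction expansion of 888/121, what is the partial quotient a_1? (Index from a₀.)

888 = 7·121 + 41   →  a_0 = 7
121 = 2·41 + 39   →  a_1 = 2

2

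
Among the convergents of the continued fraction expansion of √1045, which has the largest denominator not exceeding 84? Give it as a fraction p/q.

1584/49

√1045 = [32; 3, 15, 1, 4, 1, 15, 3, 64, …] (period length 8).
Convergents:
  p_0/q_0 = 32/1
  p_1/q_1 = 97/3
  p_2/q_2 = 1487/46
  p_3/q_3 = 1584/49
  p_4/q_4 = 7823/242
q_3 = 49 ≤ 84 < 242 = q_4, so the answer is 1584/49.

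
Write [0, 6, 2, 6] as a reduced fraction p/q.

Fold from the inside: start with 6/1.
  2 + 1/6 = 13/6
  6 + 6/13 = 84/13
  0 + 13/84 = 13/84

13/84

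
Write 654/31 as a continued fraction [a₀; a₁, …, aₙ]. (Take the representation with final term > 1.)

654 = 21*31 + 3
31 = 10*3 + 1
3 = 3*1 + 0  (stop)
So 654/31 = [21; 10, 3].

[21; 10, 3]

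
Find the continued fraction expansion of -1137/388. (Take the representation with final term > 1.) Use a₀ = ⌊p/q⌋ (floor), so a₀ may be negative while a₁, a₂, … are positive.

-1137 = -3*388 + 27
388 = 14*27 + 10
27 = 2*10 + 7
10 = 1*7 + 3
7 = 2*3 + 1
3 = 3*1 + 0  (stop)
So -1137/388 = [-3; 14, 2, 1, 2, 3].

[-3; 14, 2, 1, 2, 3]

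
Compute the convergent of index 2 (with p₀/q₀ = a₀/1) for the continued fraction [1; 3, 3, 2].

Using pₖ = aₖpₖ₋₁ + pₖ₋₂, qₖ = aₖqₖ₋₁ + qₖ₋₂ (with p₋₁=1, p₋₂=0, q₋₁=0, q₋₂=1):
  k=0: a=1, p=1, q=1
  k=1: a=3, p=4, q=3
  k=2: a=3, p=13, q=10

13/10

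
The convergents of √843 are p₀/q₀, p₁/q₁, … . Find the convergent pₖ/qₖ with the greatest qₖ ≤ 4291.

√843 = [29; 29, 58, …] (period length 2).
Convergents:
  p_0/q_0 = 29/1
  p_1/q_1 = 842/29
  p_2/q_2 = 48865/1683
  p_3/q_3 = 1417927/48836
q_2 = 1683 ≤ 4291 < 48836 = q_3, so the answer is 48865/1683.

48865/1683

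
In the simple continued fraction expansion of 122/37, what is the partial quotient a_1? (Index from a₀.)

122 = 3·37 + 11   →  a_0 = 3
37 = 3·11 + 4   →  a_1 = 3

3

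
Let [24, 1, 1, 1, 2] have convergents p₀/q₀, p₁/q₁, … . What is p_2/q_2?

49/2

Using pₖ = aₖpₖ₋₁ + pₖ₋₂, qₖ = aₖqₖ₋₁ + qₖ₋₂ (with p₋₁=1, p₋₂=0, q₋₁=0, q₋₂=1):
  k=0: a=24, p=24, q=1
  k=1: a=1, p=25, q=1
  k=2: a=1, p=49, q=2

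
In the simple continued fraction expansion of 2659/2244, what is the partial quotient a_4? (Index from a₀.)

5

2659 = 1·2244 + 415   →  a_0 = 1
2244 = 5·415 + 169   →  a_1 = 5
415 = 2·169 + 77   →  a_2 = 2
169 = 2·77 + 15   →  a_3 = 2
77 = 5·15 + 2   →  a_4 = 5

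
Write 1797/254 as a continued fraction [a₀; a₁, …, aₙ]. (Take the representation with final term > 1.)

1797 = 7*254 + 19
254 = 13*19 + 7
19 = 2*7 + 5
7 = 1*5 + 2
5 = 2*2 + 1
2 = 2*1 + 0  (stop)
So 1797/254 = [7; 13, 2, 1, 2, 2].

[7; 13, 2, 1, 2, 2]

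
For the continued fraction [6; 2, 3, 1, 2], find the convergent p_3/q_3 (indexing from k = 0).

Using pₖ = aₖpₖ₋₁ + pₖ₋₂, qₖ = aₖqₖ₋₁ + qₖ₋₂ (with p₋₁=1, p₋₂=0, q₋₁=0, q₋₂=1):
  k=0: a=6, p=6, q=1
  k=1: a=2, p=13, q=2
  k=2: a=3, p=45, q=7
  k=3: a=1, p=58, q=9

58/9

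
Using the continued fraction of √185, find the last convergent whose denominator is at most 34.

68/5

√185 = [13; 1, 1, 1, 1, 26, …] (period length 5).
Convergents:
  p_0/q_0 = 13/1
  p_1/q_1 = 14/1
  p_2/q_2 = 27/2
  p_3/q_3 = 41/3
  p_4/q_4 = 68/5
  p_5/q_5 = 1809/133
q_4 = 5 ≤ 34 < 133 = q_5, so the answer is 68/5.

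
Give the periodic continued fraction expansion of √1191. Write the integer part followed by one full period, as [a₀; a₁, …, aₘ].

[34; 1, 1, 22, 1, 1, 68]

a₀ = ⌊√1191⌋ = 34.
With m₀=0, d₀=1 and mₖ₊₁ = dₖaₖ − mₖ, dₖ₊₁ = (n − mₖ₊₁²)/dₖ, aₖ₊₁ = ⌊(a₀+mₖ₊₁)/dₖ₊₁⌋:
  k=1: m=34, d=35, a=1
  k=2: m=1, d=34, a=1
  k=3: m=33, d=3, a=22
  k=4: m=33, d=34, a=1
  k=5: m=1, d=35, a=1
  k=6: m=34, d=1, a=68
d=1 and a=2a₀=68 at k=6, so the next step gives (m, d) = (34, 35) again — its k=1 value — and the period has length 6.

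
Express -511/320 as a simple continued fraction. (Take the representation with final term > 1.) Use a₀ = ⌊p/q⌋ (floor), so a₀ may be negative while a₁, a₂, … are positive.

[-2; 2, 2, 12, 2, 2]

-511 = -2·320 + 129
320 = 2·129 + 62
129 = 2·62 + 5
62 = 12·5 + 2
5 = 2·2 + 1
2 = 2·1 + 0  (stop)
So -511/320 = [-2; 2, 2, 12, 2, 2].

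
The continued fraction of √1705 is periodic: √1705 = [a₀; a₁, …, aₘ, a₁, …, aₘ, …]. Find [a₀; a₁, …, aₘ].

a₀ = ⌊√1705⌋ = 41.
With m₀=0, d₀=1 and mₖ₊₁ = dₖaₖ − mₖ, dₖ₊₁ = (n − mₖ₊₁²)/dₖ, aₖ₊₁ = ⌊(a₀+mₖ₊₁)/dₖ₊₁⌋:
  k=1: m=41, d=24, a=3
  k=2: m=31, d=31, a=2
  k=3: m=31, d=24, a=3
  k=4: m=41, d=1, a=82
d=1 and a=2a₀=82 at k=4, so the next step gives (m, d) = (41, 24) again — its k=1 value — and the period has length 4.

[41; 3, 2, 3, 82]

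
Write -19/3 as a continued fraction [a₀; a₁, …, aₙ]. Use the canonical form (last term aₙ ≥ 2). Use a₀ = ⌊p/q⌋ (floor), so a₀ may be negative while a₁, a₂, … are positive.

[-7; 1, 2]

-19 = -7·3 + 2
3 = 1·2 + 1
2 = 2·1 + 0  (stop)
So -19/3 = [-7; 1, 2].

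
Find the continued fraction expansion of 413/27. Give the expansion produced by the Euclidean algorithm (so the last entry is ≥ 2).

[15; 3, 2, 1, 2]

413 = 15×27 + 8
27 = 3×8 + 3
8 = 2×3 + 2
3 = 1×2 + 1
2 = 2×1 + 0  (stop)
So 413/27 = [15; 3, 2, 1, 2].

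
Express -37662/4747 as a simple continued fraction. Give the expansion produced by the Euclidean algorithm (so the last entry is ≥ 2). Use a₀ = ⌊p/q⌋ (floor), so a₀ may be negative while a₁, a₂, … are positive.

[-8; 15, 8, 2, 18]

-37662 = -8×4747 + 314
4747 = 15×314 + 37
314 = 8×37 + 18
37 = 2×18 + 1
18 = 18×1 + 0  (stop)
So -37662/4747 = [-8; 15, 8, 2, 18].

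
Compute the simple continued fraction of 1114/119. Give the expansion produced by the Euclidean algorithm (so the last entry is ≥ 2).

1114 = 9×119 + 43
119 = 2×43 + 33
43 = 1×33 + 10
33 = 3×10 + 3
10 = 3×3 + 1
3 = 3×1 + 0  (stop)
So 1114/119 = [9; 2, 1, 3, 3, 3].

[9; 2, 1, 3, 3, 3]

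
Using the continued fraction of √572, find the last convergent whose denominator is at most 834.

√572 = [23; 1, 10, 1, 46, …] (period length 4).
Convergents:
  p_0/q_0 = 23/1
  p_1/q_1 = 24/1
  p_2/q_2 = 263/11
  p_3/q_3 = 287/12
  p_4/q_4 = 13465/563
  p_5/q_5 = 13752/575
  p_6/q_6 = 150985/6313
q_5 = 575 ≤ 834 < 6313 = q_6, so the answer is 13752/575.

13752/575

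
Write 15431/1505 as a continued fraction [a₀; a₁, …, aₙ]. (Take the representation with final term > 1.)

15431 = 10*1505 + 381
1505 = 3*381 + 362
381 = 1*362 + 19
362 = 19*19 + 1
19 = 19*1 + 0  (stop)
So 15431/1505 = [10; 3, 1, 19, 19].

[10; 3, 1, 19, 19]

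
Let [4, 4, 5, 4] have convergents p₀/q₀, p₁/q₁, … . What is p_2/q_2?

Using pₖ = aₖpₖ₋₁ + pₖ₋₂, qₖ = aₖqₖ₋₁ + qₖ₋₂ (with p₋₁=1, p₋₂=0, q₋₁=0, q₋₂=1):
  k=0: a=4, p=4, q=1
  k=1: a=4, p=17, q=4
  k=2: a=5, p=89, q=21

89/21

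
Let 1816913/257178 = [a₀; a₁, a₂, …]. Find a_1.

15

1816913 = 7·257178 + 16667   →  a_0 = 7
257178 = 15·16667 + 7173   →  a_1 = 15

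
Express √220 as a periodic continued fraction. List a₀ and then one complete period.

[14; 1, 4, 1, 28]

a₀ = ⌊√220⌋ = 14.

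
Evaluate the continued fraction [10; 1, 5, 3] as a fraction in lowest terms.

206/19

Using pₖ = aₖpₖ₋₁ + pₖ₋₂ and qₖ = aₖqₖ₋₁ + qₖ₋₂:
  k=0: a=10, p=10, q=1
  k=1: a=1, p=11, q=1
  k=2: a=5, p=65, q=6
  k=3: a=3, p=206, q=19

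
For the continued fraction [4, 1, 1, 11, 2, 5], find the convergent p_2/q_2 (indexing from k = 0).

9/2

Using pₖ = aₖpₖ₋₁ + pₖ₋₂, qₖ = aₖqₖ₋₁ + qₖ₋₂ (with p₋₁=1, p₋₂=0, q₋₁=0, q₋₂=1):
  k=0: a=4, p=4, q=1
  k=1: a=1, p=5, q=1
  k=2: a=1, p=9, q=2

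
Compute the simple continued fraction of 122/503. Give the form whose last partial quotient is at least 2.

[0; 4, 8, 7, 2]

122 = 0*503 + 122
503 = 4*122 + 15
122 = 8*15 + 2
15 = 7*2 + 1
2 = 2*1 + 0  (stop)
So 122/503 = [0; 4, 8, 7, 2].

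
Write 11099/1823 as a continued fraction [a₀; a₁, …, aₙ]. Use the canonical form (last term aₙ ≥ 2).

11099 = 6×1823 + 161
1823 = 11×161 + 52
161 = 3×52 + 5
52 = 10×5 + 2
5 = 2×2 + 1
2 = 2×1 + 0  (stop)
So 11099/1823 = [6; 11, 3, 10, 2, 2].

[6; 11, 3, 10, 2, 2]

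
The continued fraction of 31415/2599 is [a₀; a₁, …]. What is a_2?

31415 = 12·2599 + 227   →  a_0 = 12
2599 = 11·227 + 102   →  a_1 = 11
227 = 2·102 + 23   →  a_2 = 2

2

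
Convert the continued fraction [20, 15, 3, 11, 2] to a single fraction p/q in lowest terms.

21831/1088

Using pₖ = aₖpₖ₋₁ + pₖ₋₂ and qₖ = aₖqₖ₋₁ + qₖ₋₂:
  k=0: a=20, p=20, q=1
  k=1: a=15, p=301, q=15
  k=2: a=3, p=923, q=46
  k=3: a=11, p=10454, q=521
  k=4: a=2, p=21831, q=1088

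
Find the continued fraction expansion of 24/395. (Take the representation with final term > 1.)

24 = 0×395 + 24
395 = 16×24 + 11
24 = 2×11 + 2
11 = 5×2 + 1
2 = 2×1 + 0  (stop)
So 24/395 = [0; 16, 2, 5, 2].

[0; 16, 2, 5, 2]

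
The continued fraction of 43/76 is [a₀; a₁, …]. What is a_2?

1

43 = 0·76 + 43   →  a_0 = 0
76 = 1·43 + 33   →  a_1 = 1
43 = 1·33 + 10   →  a_2 = 1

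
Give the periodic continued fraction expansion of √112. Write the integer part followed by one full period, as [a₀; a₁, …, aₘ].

a₀ = ⌊√112⌋ = 10.
With m₀=0, d₀=1 and mₖ₊₁ = dₖaₖ − mₖ, dₖ₊₁ = (n − mₖ₊₁²)/dₖ, aₖ₊₁ = ⌊(a₀+mₖ₊₁)/dₖ₊₁⌋:
  k=1: m=10, d=12, a=1
  k=2: m=2, d=9, a=1
  k=3: m=7, d=7, a=2
  k=4: m=7, d=9, a=1
  k=5: m=2, d=12, a=1
  k=6: m=10, d=1, a=20
d=1 and a=2a₀=20 at k=6, so the next step gives (m, d) = (10, 12) again — its k=1 value — and the period has length 6.

[10; 1, 1, 2, 1, 1, 20]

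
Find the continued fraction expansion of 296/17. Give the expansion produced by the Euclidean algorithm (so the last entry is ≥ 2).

296 = 17*17 + 7
17 = 2*7 + 3
7 = 2*3 + 1
3 = 3*1 + 0  (stop)
So 296/17 = [17; 2, 2, 3].

[17; 2, 2, 3]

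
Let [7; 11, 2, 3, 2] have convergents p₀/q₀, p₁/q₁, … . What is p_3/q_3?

Using pₖ = aₖpₖ₋₁ + pₖ₋₂, qₖ = aₖqₖ₋₁ + qₖ₋₂ (with p₋₁=1, p₋₂=0, q₋₁=0, q₋₂=1):
  k=0: a=7, p=7, q=1
  k=1: a=11, p=78, q=11
  k=2: a=2, p=163, q=23
  k=3: a=3, p=567, q=80

567/80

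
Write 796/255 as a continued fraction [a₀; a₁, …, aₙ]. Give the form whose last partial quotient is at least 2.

796 = 3·255 + 31
255 = 8·31 + 7
31 = 4·7 + 3
7 = 2·3 + 1
3 = 3·1 + 0  (stop)
So 796/255 = [3; 8, 4, 2, 3].

[3; 8, 4, 2, 3]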